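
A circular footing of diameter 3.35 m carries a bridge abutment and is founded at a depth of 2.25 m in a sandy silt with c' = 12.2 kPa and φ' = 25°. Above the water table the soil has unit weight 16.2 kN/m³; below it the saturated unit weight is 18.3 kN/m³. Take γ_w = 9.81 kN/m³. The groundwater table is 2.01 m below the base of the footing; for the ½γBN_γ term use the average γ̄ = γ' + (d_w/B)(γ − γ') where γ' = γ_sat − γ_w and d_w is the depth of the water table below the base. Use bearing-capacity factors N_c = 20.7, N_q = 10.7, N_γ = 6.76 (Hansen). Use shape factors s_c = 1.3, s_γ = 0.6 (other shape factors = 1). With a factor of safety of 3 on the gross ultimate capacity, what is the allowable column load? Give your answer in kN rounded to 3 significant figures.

P_all ≈ 2370 kN

Effective surcharge at the founding depth q = γ·D_f = 16.2 × 2.25 = 36.45 kPa.
With d_w = 2.01 m < B, γ̄ = 8.49 + (2.01/3.35) × (16.2 − 8.49) = 13.116 kN/m³.
q_ult = c·N_c·s_c + q·N_q + 0.5·γ·B·N_γ·s_γ
     = 12.2 × 20.7 × 1.3 + 36.45 × 10.7 + 0.5 × 13.116 × 3.35 × 6.76 × 0.6
     = 328.3 + 390.01 + 89.107 = 807.42 kPa.
Gross allowable pressure q_all = 807.42 / 3 = 269.14 kPa.
Footing area = 8.8141 m², so allowable column load = 269.14 × 8.8141 = 2372.2 kN.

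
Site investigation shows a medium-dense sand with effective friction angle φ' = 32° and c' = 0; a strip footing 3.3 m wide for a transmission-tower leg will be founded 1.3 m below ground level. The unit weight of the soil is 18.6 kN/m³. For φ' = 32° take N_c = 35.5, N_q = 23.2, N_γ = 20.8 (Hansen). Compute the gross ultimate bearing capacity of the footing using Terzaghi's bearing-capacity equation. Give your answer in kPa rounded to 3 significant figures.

q_ult ≈ 1200 kPa

Effective surcharge at the founding depth q = γ·D_f = 18.6 × 1.3 = 24.18 kPa.
q_ult = q·N_q + 0.5·γ·B·N_γ
     = 24.18 × 23.2 + 0.5 × 18.6 × 3.3 × 20.8
     = 560.98 + 638.35 = 1199.3 kPa.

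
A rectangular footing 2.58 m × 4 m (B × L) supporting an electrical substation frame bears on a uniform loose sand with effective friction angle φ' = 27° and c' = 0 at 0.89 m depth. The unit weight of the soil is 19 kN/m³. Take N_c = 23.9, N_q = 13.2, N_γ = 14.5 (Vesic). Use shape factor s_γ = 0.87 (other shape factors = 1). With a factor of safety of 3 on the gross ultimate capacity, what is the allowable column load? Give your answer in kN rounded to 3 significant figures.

q = γ·D_f = 19 × 0.89 = 16.91 kPa.
q·N_q = 16.91 × 13.2 = 223.21 kPa
0.5·γ·B·N_γ·s_γ = 0.5 × 19 × 2.58 × 14.5 × 0.87 = 309.19 kPa
q_ult = 223.21 + 309.19 = 532.41 kPa.
Gross allowable pressure q_all = 532.41 / 3 = 177.47 kPa.
Footing area = 10.32 m², so allowable column load = 177.47 × 10.32 = 1831.5 kN.

P_all ≈ 1830 kN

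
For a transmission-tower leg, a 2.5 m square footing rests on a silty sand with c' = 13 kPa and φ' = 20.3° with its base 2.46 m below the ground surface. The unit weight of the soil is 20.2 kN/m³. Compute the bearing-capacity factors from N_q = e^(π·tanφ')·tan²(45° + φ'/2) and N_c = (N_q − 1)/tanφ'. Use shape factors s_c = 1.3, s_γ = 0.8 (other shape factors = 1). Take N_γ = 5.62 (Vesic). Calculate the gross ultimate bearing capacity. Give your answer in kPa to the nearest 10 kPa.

q_ult ≈ 700 kPa

tan20.3° = 0.3699, so N_q = e^(π×0.3699)·tan²(55.15°) = 3.197 × 2.062 = 6.59.
N_c = (6.59 − 1)/tan20.3° = 15.12.
q = γ·D_f = 20.2 × 2.46 = 49.692 kPa.
c·N_c·s_c = 13 × 15.12 × 1.3 = 255.53 kPa
q·N_q = 49.692 × 6.5931 = 327.62 kPa
0.5·γ·B·N_γ·s_γ = 0.5 × 20.2 × 2.5 × 5.62 × 0.8 = 113.52 kPa
q_ult = 255.53 + 327.62 + 113.52 = 696.68 kPa.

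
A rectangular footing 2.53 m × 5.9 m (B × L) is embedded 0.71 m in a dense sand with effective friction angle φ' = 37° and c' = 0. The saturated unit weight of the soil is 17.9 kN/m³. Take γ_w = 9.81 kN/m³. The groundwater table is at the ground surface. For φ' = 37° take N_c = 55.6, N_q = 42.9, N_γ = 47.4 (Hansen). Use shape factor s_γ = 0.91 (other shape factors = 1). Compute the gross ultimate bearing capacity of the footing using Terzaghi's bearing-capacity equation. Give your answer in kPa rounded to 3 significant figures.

With the water table at the surface the whole profile is submerged: γ' = 17.9 − 9.81 = 8.09 kN/m³, so q = γ'·D_f = 5.7439 kPa; the same γ' applies in the ½γBN_γ term.
q_ult = q·N_q + 0.5·γ·B·N_γ·s_γ
     = 5.7439 × 42.9 + 0.5 × 8.09 × 2.53 × 47.4 × 0.91
     = 246.41 + 441.43 = 687.84 kPa.

q_ult ≈ 688 kPa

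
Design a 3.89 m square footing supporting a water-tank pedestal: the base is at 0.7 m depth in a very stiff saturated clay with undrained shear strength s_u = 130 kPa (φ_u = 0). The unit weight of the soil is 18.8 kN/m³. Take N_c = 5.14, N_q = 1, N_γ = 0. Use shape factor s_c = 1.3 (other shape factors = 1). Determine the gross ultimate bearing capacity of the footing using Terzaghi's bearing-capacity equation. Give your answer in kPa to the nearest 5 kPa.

q_ult ≈ 880 kPa

Effective surcharge at the founding depth q = γ·D_f = 18.8 × 0.7 = 13.16 kPa.
q_ult = c·N_c·s_c + q·N_q
     = 130 × 5.14 × 1.3 + 13.16 × 1
     = 868.66 + 13.16 = 881.82 kPa.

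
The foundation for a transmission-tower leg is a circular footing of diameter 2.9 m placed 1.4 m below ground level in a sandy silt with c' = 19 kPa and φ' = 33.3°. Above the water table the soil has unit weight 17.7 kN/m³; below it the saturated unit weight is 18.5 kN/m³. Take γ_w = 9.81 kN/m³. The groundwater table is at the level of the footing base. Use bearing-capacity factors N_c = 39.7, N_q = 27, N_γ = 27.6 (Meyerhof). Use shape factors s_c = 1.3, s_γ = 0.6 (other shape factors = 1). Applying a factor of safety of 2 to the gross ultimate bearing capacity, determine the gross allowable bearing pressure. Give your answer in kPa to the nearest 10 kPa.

Overburden at base level: q = 17.7 × 1.4 = 24.78 kPa.
Below the base the soil is submerged, so the ½γBN_γ term uses γ' = 18.5 − 9.81 = 8.69 kN/m³.
Cohesion term c·N_c·s_c = 19 × 39.7 × 1.3 = 980.59 kPa; surcharge term q·N_q = 24.78 × 27 = 669.06 kPa; self-weight term 0.5·γ·B·N_γ·s_γ = 0.5 × 8.69 × 2.9 × 27.6 × 0.6 = 208.66 kPa.
q_ult = 980.59 + 669.06 + 208.66 = 1858.3 kPa.
q_all = q_ult / FS = 1858.3 / 2 = 929.16 kPa.

q_all ≈ 930 kPa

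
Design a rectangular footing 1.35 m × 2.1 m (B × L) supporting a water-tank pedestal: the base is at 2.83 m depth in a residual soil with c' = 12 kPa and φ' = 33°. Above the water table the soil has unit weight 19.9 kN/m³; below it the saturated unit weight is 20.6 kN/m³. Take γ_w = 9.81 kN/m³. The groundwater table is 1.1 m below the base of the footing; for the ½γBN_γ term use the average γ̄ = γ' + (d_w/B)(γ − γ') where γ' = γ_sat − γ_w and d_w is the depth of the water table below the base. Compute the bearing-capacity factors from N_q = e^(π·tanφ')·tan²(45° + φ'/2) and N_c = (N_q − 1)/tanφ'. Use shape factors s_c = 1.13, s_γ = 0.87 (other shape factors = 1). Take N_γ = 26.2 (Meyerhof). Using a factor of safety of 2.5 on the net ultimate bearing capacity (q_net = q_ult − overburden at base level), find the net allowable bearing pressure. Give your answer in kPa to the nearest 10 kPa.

N_q = e^(π·tan33°)·tan²(61.5°) = 26.09; N_c = (N_q − 1)/tanφ' = 38.64.
q = γ·D_f = 19.9 × 2.83 = 56.317 kPa.
γ' = 10.79 kN/m³; averaging over the depth B below the base, γ̄ = γ' + (d_w/B)(γ − γ') = 18.213 kN/m³.
c·N_c·s_c = 12 × 38.638 × 1.13 = 523.94 kPa
q·N_q = 56.317 × 26.092 = 1469.4 kPa
0.5·γ·B·N_γ·s_γ = 0.5 × 18.213 × 1.35 × 26.2 × 0.87 = 280.22 kPa
q_ult = 523.94 + 1469.4 + 280.22 = 2273.6 kPa.
q_net = 2273.6 − 56.317 = 2217.3 kPa.
q_all(net) = 2217.3 / 2.5 = 886.91 kPa.

q_all(net) ≈ 890 kPa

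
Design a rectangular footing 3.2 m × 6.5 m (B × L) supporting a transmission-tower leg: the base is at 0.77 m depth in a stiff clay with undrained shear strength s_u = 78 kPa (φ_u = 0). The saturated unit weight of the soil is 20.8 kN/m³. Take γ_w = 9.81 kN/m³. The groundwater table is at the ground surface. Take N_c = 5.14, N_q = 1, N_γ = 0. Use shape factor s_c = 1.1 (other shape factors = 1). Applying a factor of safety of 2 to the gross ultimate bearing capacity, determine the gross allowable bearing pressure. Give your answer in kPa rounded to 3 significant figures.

q_all ≈ 225 kPa

With the water table at the surface the whole profile is submerged: γ' = 20.8 − 9.81 = 10.99 kN/m³, so q = γ'·D_f = 8.4623 kPa.
q_ult = c·N_c·s_c + q·N_q
     = 78 × 5.14 × 1.1 + 8.4623 × 1
     = 441.01 + 8.4623 = 449.47 kPa.
q_all = q_ult / FS = 449.47 / 2 = 224.74 kPa.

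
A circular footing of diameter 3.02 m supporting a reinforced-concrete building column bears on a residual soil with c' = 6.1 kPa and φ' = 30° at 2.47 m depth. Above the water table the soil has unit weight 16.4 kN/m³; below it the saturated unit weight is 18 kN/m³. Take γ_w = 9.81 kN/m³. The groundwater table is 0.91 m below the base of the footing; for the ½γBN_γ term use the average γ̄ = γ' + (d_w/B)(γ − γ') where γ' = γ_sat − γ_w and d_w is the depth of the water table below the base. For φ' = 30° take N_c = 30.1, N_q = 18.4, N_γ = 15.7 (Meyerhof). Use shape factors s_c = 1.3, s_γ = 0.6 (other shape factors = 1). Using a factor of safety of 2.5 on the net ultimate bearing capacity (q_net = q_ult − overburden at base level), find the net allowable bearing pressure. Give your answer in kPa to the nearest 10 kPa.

q_all(net) ≈ 440 kPa

Effective surcharge at the founding depth q = γ·D_f = 16.4 × 2.47 = 40.508 kPa.
With d_w = 0.91 m < B, γ̄ = 8.19 + (0.91/3.02) × (16.4 − 8.19) = 10.664 kN/m³.
q_ult = c·N_c·s_c + q·N_q + 0.5·γ·B·N_γ·s_γ
     = 6.1 × 30.1 × 1.3 + 40.508 × 18.4 + 0.5 × 10.664 × 3.02 × 15.7 × 0.6
     = 238.69 + 745.35 + 151.69 = 1135.7 kPa.
q_net = 1135.7 − 40.508 = 1095.2 kPa.
q_all(net) = 1095.2 / 2.5 = 438.09 kPa.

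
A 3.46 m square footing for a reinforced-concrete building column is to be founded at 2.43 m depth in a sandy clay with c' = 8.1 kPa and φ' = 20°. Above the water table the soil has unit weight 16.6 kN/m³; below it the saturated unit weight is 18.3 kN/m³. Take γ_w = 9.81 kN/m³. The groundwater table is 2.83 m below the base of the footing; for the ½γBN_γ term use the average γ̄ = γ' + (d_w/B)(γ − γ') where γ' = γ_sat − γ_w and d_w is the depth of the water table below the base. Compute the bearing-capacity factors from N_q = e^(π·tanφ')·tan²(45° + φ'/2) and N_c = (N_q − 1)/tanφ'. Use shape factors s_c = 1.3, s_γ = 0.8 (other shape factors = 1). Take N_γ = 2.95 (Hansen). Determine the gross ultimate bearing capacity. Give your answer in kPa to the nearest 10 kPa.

q_ult ≈ 480 kPa

tan20° = 0.364, so N_q = e^(π×0.364)·tan²(55°) = 3.138 × 2.04 = 6.4.
N_c = (6.4 − 1)/tan20° = 14.83.
q = γ·D_f = 16.6 × 2.43 = 40.338 kPa.
γ' = 8.49 kN/m³; averaging over the depth B below the base, γ̄ = γ' + (d_w/B)(γ − γ') = 15.123 kN/m³.
c·N_c·s_c = 8.1 × 14.835 × 1.3 = 156.21 kPa
q·N_q = 40.338 × 6.3994 = 258.14 kPa
0.5·γ·B·N_γ·s_γ = 0.5 × 15.123 × 3.46 × 2.95 × 0.8 = 61.746 kPa
q_ult = 156.21 + 258.14 + 61.746 = 476.09 kPa.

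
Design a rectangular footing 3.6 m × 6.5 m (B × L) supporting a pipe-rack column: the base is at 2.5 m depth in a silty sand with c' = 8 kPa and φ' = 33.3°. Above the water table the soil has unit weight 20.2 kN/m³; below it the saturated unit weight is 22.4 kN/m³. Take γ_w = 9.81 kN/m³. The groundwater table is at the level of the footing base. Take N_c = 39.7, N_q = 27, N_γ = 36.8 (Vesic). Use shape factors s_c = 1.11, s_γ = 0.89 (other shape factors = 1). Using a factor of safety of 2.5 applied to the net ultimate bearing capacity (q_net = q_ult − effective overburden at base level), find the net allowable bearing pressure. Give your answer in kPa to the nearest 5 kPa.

q_all(net) ≈ 965 kPa

Effective surcharge at the founding depth q = γ·D_f = 20.2 × 2.5 = 50.5 kPa.
The water table coincides with the base, so in the self-weight term γ → γ' = 12.59 kN/m³.
q_ult = c·N_c·s_c + q·N_q + 0.5·γ·B·N_γ·s_γ
     = 8 × 39.7 × 1.11 + 50.5 × 27 + 0.5 × 12.59 × 3.6 × 36.8 × 0.89
     = 352.54 + 1363.5 + 742.23 = 2458.3 kPa.
Net ultimate: q_net = 2458.3 − 50.5 = 2407.8 kPa.
q_all(net) = 2407.8 / 2.5 = 963.1 kPa.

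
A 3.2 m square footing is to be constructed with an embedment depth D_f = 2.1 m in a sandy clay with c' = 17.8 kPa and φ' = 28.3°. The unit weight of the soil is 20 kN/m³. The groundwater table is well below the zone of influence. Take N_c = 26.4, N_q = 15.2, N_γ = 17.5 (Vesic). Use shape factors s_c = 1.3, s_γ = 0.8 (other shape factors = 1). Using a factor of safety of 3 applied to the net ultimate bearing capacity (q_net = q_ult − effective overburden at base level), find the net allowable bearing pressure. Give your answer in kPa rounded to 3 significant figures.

Overburden at base level: q = 20 × 2.1 = 42 kPa.
Cohesion term c·N_c·s_c = 17.8 × 26.4 × 1.3 = 610.9 kPa; surcharge term q·N_q = 42 × 15.2 = 638.4 kPa; self-weight term 0.5·γ·B·N_γ·s_γ = 0.5 × 20 × 3.2 × 17.5 × 0.8 = 448 kPa.
q_ult = 610.9 + 638.4 + 448 = 1697.3 kPa.
Net ultimate: q_net = 1697.3 − 42 = 1655.3 kPa.
q_all(net) = 1655.3 / 3 = 551.77 kPa.

q_all(net) ≈ 552 kPa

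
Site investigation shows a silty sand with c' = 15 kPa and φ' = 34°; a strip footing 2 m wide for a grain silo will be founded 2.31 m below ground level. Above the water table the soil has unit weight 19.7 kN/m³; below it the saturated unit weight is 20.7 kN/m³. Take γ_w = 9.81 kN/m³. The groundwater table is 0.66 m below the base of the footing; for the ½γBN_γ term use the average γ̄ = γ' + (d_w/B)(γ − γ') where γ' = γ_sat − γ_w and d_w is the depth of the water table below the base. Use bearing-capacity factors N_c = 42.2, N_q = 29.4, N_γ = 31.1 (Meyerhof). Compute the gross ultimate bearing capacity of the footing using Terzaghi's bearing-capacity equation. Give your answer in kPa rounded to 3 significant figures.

Overburden at base level: q = 19.7 × 2.31 = 45.507 kPa.
The water table is 0.66 m below the base (< B = 2 m), so the ½γBN_γ term uses γ̄ = γ' + (d_w/B)(γ − γ') = 10.89 + (0.66/2)(19.7 − 10.89) = 13.797 kN/m³.
Cohesion term c·N_c = 15 × 42.2 = 633 kPa; surcharge term q·N_q = 45.507 × 29.4 = 1337.9 kPa; self-weight term 0.5·γ·B·N_γ = 0.5 × 13.797 × 2 × 31.1 = 429.1 kPa.
q_ult = 633 + 1337.9 + 429.1 = 2400 kPa.

q_ult ≈ 2400 kPa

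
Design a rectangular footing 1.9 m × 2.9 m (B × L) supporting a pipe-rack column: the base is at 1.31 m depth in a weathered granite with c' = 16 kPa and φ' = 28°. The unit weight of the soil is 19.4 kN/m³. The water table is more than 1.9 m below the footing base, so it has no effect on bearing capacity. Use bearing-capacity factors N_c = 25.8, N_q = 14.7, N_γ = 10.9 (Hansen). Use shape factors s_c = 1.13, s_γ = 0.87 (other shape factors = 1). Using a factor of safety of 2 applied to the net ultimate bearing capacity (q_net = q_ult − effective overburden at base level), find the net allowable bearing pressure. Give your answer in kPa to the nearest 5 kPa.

q_all(net) ≈ 495 kPa

Effective surcharge at the founding depth q = γ·D_f = 19.4 × 1.31 = 25.414 kPa.
q_ult = c·N_c·s_c + q·N_q + 0.5·γ·B·N_γ·s_γ
     = 16 × 25.8 × 1.13 + 25.414 × 14.7 + 0.5 × 19.4 × 1.9 × 10.9 × 0.87
     = 466.46 + 373.59 + 174.77 = 1014.8 kPa.
Net ultimate: q_net = 1014.8 − 25.414 = 989.41 kPa.
q_all(net) = 989.41 / 2 = 494.7 kPa.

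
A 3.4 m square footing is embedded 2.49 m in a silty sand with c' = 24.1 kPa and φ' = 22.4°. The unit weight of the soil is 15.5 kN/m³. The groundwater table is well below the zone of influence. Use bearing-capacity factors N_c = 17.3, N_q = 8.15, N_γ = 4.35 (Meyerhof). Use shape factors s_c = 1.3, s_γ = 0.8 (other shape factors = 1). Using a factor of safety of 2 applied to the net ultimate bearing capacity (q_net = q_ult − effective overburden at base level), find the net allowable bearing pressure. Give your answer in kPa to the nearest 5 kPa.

Effective surcharge at the founding depth q = γ·D_f = 15.5 × 2.49 = 38.595 kPa.
q_ult = c·N_c·s_c + q·N_q + 0.5·γ·B·N_γ·s_γ
     = 24.1 × 17.3 × 1.3 + 38.595 × 8.15 + 0.5 × 15.5 × 3.4 × 4.35 × 0.8
     = 542.01 + 314.55 + 91.698 = 948.26 kPa.
Net ultimate: q_net = 948.26 − 38.595 = 909.66 kPa.
q_all(net) = 909.66 / 2 = 454.83 kPa.

q_all(net) ≈ 455 kPa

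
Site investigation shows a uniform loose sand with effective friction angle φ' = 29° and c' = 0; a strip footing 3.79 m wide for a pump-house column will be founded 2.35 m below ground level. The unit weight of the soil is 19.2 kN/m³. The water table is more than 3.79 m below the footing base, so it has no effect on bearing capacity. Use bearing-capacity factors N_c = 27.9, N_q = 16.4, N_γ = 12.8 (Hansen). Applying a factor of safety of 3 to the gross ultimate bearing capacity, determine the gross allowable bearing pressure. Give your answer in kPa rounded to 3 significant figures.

q_all ≈ 402 kPa

Overburden at base level: q = 19.2 × 2.35 = 45.12 kPa.
Surcharge term q·N_q = 45.12 × 16.4 = 739.97 kPa; self-weight term 0.5·γ·B·N_γ = 0.5 × 19.2 × 3.79 × 12.8 = 465.72 kPa.
q_ult = 739.97 + 465.72 = 1205.7 kPa.
q_all = q_ult / FS = 1205.7 / 3 = 401.89 kPa.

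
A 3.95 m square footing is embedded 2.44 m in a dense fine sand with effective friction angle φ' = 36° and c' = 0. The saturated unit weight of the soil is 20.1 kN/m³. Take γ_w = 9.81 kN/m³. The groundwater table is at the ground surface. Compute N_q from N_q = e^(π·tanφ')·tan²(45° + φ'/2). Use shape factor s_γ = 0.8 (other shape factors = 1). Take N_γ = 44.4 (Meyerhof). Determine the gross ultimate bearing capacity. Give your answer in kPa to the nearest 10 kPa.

tan36° = 0.7265, so N_q = e^(π×0.7265)·tan²(63°) = 9.801 × 3.852 = 37.75.
Water table at ground surface, so effective unit weight γ' = 20.1 − 9.81 = 10.29 kN/m³ is used throughout; overburden q = 10.29 × 2.44 = 25.108 kPa; the same γ' applies in the ½γBN_γ term.
Surcharge term q·N_q = 25.108 × 37.752 = 947.87 kPa; self-weight term 0.5·γ·B·N_γ·s_γ = 0.5 × 10.29 × 3.95 × 44.4 × 0.8 = 721.86 kPa.
q_ult = 947.87 + 721.86 = 1669.7 kPa.

q_ult ≈ 1670 kPa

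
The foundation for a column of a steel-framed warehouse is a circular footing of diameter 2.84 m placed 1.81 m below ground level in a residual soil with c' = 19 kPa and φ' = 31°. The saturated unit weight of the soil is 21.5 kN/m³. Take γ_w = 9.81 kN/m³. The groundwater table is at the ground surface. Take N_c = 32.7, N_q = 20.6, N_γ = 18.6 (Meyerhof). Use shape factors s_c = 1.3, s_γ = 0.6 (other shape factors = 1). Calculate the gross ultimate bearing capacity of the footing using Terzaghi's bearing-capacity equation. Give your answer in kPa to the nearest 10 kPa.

q_ult ≈ 1430 kPa

γ' = 21.5 − 9.81 = 11.69 kN/m³ (submerged throughout). q = 11.69 × 1.81 = 21.159 kPa; the same γ' applies in the ½γBN_γ term.
c·N_c·s_c = 19 × 32.7 × 1.3 = 807.69 kPa
q·N_q = 21.159 × 20.6 = 435.87 kPa
0.5·γ·B·N_γ·s_γ = 0.5 × 11.69 × 2.84 × 18.6 × 0.6 = 185.25 kPa
q_ult = 807.69 + 435.87 + 185.25 = 1428.8 kPa.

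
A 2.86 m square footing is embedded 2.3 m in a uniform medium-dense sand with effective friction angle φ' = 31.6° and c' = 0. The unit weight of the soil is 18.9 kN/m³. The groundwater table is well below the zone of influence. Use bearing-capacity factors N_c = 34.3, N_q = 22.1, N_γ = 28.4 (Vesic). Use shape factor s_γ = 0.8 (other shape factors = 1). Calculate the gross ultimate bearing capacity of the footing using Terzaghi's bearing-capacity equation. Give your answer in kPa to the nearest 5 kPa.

Overburden at base level: q = 18.9 × 2.3 = 43.47 kPa.
Surcharge term q·N_q = 43.47 × 22.1 = 960.69 kPa; self-weight term 0.5·γ·B·N_γ·s_γ = 0.5 × 18.9 × 2.86 × 28.4 × 0.8 = 614.05 kPa.
q_ult = 960.69 + 614.05 = 1574.7 kPa.

q_ult ≈ 1575 kPa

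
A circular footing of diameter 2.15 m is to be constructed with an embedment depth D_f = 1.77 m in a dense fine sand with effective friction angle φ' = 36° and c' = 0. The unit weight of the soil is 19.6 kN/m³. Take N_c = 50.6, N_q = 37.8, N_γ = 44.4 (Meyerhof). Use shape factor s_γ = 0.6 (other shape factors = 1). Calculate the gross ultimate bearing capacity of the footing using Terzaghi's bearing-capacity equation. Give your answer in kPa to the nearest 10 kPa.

Overburden at base level: q = 19.6 × 1.77 = 34.692 kPa.
Surcharge term q·N_q = 34.692 × 37.8 = 1311.4 kPa; self-weight term 0.5·γ·B·N_γ·s_γ = 0.5 × 19.6 × 2.15 × 44.4 × 0.6 = 561.3 kPa.
q_ult = 1311.4 + 561.3 = 1872.7 kPa.

q_ult ≈ 1870 kPa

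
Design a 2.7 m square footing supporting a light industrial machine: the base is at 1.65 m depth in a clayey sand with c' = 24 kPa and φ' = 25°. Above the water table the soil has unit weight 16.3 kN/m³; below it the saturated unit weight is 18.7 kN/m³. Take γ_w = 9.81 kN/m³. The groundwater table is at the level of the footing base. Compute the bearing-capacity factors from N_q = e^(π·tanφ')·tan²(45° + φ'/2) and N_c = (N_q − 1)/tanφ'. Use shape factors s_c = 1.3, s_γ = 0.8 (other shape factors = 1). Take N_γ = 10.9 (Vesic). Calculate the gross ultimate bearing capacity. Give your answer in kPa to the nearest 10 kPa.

tan25° = 0.4663, so N_q = e^(π×0.4663)·tan²(57.5°) = 4.327 × 2.464 = 10.66.
N_c = (10.66 − 1)/tan25° = 20.72.
Overburden at base level: q = 16.3 × 1.65 = 26.895 kPa.
Below the base the soil is submerged, so the ½γBN_γ term uses γ' = 18.7 − 9.81 = 8.89 kN/m³.
Cohesion term c·N_c·s_c = 24 × 20.721 × 1.3 = 646.48 kPa; surcharge term q·N_q = 26.895 × 10.662 = 286.76 kPa; self-weight term 0.5·γ·B·N_γ·s_γ = 0.5 × 8.89 × 2.7 × 10.9 × 0.8 = 104.65 kPa.
q_ult = 646.48 + 286.76 + 104.65 = 1037.9 kPa.

q_ult ≈ 1040 kPa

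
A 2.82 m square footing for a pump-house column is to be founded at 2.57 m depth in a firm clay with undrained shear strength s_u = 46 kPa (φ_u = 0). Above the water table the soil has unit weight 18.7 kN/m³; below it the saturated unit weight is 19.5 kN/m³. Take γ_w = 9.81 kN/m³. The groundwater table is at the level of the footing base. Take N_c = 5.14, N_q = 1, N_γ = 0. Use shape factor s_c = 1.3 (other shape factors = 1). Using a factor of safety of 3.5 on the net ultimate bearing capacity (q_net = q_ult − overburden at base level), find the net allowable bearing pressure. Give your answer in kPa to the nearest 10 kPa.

Effective surcharge at the founding depth q = γ·D_f = 18.7 × 2.57 = 48.059 kPa.
q_ult = c·N_c·s_c + q·N_q
     = 46 × 5.14 × 1.3 + 48.059 × 1
     = 307.37 + 48.059 = 355.43 kPa.
q_net = 355.43 − 48.059 = 307.37 kPa.
q_all(net) = 307.37 / 3.5 = 87.821 kPa.

q_all(net) ≈ 90 kPa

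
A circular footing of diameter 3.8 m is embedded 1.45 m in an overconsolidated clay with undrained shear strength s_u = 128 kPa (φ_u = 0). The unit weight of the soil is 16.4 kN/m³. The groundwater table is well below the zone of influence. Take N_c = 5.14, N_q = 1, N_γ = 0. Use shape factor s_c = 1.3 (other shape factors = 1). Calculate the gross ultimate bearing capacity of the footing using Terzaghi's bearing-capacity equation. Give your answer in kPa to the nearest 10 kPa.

Overburden at base level: q = 16.4 × 1.45 = 23.78 kPa.
Cohesion term c·N_c·s_c = 128 × 5.14 × 1.3 = 855.3 kPa; surcharge term q·N_q = 23.78 × 1 = 23.78 kPa.
q_ult = 855.3 + 23.78 = 879.08 kPa.

q_ult ≈ 880 kPa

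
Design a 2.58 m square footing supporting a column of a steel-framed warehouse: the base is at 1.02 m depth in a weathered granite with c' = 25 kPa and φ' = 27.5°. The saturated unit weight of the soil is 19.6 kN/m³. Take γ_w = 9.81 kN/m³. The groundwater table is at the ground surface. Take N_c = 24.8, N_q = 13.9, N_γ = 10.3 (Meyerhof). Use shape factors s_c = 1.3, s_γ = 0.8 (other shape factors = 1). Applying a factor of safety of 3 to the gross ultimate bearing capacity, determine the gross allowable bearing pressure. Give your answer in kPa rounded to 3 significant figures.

With the water table at the surface the whole profile is submerged: γ' = 19.6 − 9.81 = 9.79 kN/m³, so q = γ'·D_f = 9.9858 kPa; the same γ' applies in the ½γBN_γ term.
q_ult = c·N_c·s_c + q·N_q + 0.5·γ·B·N_γ·s_γ
     = 25 × 24.8 × 1.3 + 9.9858 × 13.9 + 0.5 × 9.79 × 2.58 × 10.3 × 0.8
     = 806 + 138.8 + 104.06 = 1048.9 kPa.
q_all = q_ult / FS = 1048.9 / 3 = 349.62 kPa.

q_all ≈ 350 kPa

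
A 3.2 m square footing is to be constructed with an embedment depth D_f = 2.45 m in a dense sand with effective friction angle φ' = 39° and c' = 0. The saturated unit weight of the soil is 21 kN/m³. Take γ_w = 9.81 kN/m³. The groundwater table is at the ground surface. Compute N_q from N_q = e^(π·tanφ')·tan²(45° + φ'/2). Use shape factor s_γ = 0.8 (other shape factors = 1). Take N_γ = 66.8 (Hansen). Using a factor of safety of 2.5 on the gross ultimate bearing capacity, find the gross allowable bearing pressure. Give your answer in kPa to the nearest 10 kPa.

q_all ≈ 1000 kPa

N_q = e^(π·tan39°)·tan²(64.5°) = 55.96.
γ' = 21 − 9.81 = 11.19 kN/m³ (submerged throughout). q = 11.19 × 2.45 = 27.416 kPa; the same γ' applies in the ½γBN_γ term.
q·N_q = 27.416 × 55.957 = 1534.1 kPa
0.5·γ·B·N_γ·s_γ = 0.5 × 11.19 × 3.2 × 66.8 × 0.8 = 956.79 kPa
q_ult = 1534.1 + 956.79 = 2490.9 kPa.
q_all = 2490.9 / 2.5 = 996.36 kPa.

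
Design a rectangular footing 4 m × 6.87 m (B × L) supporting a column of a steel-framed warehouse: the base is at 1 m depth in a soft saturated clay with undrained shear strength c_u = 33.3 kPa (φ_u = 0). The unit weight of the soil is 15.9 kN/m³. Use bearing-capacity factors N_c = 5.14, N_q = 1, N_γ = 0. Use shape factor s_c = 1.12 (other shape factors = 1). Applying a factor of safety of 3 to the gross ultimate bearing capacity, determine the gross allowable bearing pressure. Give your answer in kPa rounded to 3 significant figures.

q_all ≈ 69.2 kPa

Overburden at base level: q = 15.9 × 1 = 15.9 kPa.
Cohesion term c·N_c·s_c = 33.3 × 5.14 × 1.12 = 191.7 kPa; surcharge term q·N_q = 15.9 × 1 = 15.9 kPa.
q_ult = 191.7 + 15.9 = 207.6 kPa.
q_all = q_ult / FS = 207.6 / 3 = 69.2 kPa.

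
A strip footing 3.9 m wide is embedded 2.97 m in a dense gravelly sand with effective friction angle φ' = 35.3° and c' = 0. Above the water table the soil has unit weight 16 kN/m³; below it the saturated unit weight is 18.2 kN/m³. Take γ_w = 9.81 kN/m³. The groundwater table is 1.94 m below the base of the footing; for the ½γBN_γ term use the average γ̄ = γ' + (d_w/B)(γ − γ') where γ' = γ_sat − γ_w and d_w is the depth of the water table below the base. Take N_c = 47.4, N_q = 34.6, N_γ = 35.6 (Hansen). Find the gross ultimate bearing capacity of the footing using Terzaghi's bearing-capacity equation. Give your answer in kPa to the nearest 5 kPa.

q_ult ≈ 2490 kPa

Overburden at base level: q = 16 × 2.97 = 47.52 kPa.
The water table is 1.94 m below the base (< B = 3.9 m), so the ½γBN_γ term uses γ̄ = γ' + (d_w/B)(γ − γ') = 8.39 + (1.94/3.9)(16 − 8.39) = 12.175 kN/m³.
Surcharge term q·N_q = 47.52 × 34.6 = 1644.2 kPa; self-weight term 0.5·γ·B·N_γ = 0.5 × 12.175 × 3.9 × 35.6 = 845.22 kPa.
q_ult = 1644.2 + 845.22 = 2489.4 kPa.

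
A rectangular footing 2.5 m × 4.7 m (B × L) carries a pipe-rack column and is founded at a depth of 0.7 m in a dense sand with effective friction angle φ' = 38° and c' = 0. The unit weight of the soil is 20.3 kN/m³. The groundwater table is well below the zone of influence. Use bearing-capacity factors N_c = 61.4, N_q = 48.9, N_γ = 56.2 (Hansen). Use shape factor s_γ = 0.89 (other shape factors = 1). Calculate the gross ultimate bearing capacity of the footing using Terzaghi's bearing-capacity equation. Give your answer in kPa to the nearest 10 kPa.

q = γ·D_f = 20.3 × 0.7 = 14.21 kPa.
q·N_q = 14.21 × 48.9 = 694.87 kPa
0.5·γ·B·N_γ·s_γ = 0.5 × 20.3 × 2.5 × 56.2 × 0.89 = 1269.2 kPa
q_ult = 694.87 + 1269.2 = 1964.1 kPa.

q_ult ≈ 1960 kPa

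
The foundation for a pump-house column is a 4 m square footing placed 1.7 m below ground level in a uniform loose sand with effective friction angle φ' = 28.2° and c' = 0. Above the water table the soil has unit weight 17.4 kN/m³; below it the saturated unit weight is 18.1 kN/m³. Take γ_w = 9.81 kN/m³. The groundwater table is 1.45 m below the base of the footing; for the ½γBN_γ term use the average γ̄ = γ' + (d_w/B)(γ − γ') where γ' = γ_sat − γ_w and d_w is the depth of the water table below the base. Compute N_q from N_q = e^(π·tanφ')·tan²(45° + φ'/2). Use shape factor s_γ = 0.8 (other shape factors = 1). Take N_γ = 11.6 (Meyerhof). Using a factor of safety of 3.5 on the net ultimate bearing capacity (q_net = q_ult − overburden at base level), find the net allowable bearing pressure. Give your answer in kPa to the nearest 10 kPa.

N_q = e^(π·tan28.2°)·tan²(59.1°) = 15.05.
q = γ·D_f = 17.4 × 1.7 = 29.58 kPa.
γ' = 8.29 kN/m³; averaging over the depth B below the base, γ̄ = γ' + (d_w/B)(γ − γ') = 11.592 kN/m³.
q·N_q = 29.58 × 15.047 = 445.1 kPa
0.5·γ·B·N_γ·s_γ = 0.5 × 11.592 × 4 × 11.6 × 0.8 = 215.15 kPa
q_ult = 445.1 + 215.15 = 660.26 kPa.
q_net = 660.26 − 29.58 = 630.68 kPa.
q_all(net) = 630.68 / 3.5 = 180.19 kPa.

q_all(net) ≈ 180 kPa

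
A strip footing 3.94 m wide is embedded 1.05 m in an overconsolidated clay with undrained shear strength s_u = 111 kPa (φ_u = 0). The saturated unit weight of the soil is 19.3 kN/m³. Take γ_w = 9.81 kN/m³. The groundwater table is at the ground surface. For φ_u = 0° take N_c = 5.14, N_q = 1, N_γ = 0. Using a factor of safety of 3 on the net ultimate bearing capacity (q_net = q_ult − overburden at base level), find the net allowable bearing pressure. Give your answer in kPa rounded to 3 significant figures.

Water table at ground surface, so effective unit weight γ' = 19.3 − 9.81 = 9.49 kN/m³ is used throughout; overburden q = 9.49 × 1.05 = 9.9645 kPa.
Cohesion term c·N_c = 111 × 5.14 = 570.54 kPa; surcharge term q·N_q = 9.9645 × 1 = 9.9645 kPa.
q_ult = 570.54 + 9.9645 = 580.5 kPa.
q_net = 580.5 − 9.9645 = 570.54 kPa.
q_all(net) = 570.54 / 3 = 190.18 kPa.

q_all(net) ≈ 190 kPa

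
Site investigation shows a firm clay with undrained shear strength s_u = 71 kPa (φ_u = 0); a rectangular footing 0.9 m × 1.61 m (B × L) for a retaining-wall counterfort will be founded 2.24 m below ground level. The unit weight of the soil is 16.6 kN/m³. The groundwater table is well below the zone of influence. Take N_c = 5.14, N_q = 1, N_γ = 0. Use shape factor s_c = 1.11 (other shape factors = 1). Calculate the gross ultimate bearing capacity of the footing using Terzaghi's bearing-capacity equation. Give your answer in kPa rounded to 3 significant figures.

q_ult ≈ 442 kPa

q = γ·D_f = 16.6 × 2.24 = 37.184 kPa.
c·N_c·s_c = 71 × 5.14 × 1.11 = 405.08 kPa
q·N_q = 37.184 × 1 = 37.184 kPa
q_ult = 405.08 + 37.184 = 442.27 kPa.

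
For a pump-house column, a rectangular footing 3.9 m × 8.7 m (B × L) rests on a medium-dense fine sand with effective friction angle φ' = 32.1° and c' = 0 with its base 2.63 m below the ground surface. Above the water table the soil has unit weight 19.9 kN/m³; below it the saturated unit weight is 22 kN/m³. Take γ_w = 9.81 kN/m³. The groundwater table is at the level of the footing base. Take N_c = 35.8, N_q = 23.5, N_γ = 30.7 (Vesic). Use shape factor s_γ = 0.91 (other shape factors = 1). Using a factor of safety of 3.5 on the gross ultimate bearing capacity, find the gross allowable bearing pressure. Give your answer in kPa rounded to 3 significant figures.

Effective surcharge at the founding depth q = γ·D_f = 19.9 × 2.63 = 52.337 kPa.
The water table coincides with the base, so in the self-weight term γ → γ' = 12.19 kN/m³.
q_ult = q·N_q + 0.5·γ·B·N_γ·s_γ
     = 52.337 × 23.5 + 0.5 × 12.19 × 3.9 × 30.7 × 0.91
     = 1229.9 + 664.08 = 1894 kPa.
q_all = 1894 / 3.5 = 541.14 kPa.

q_all ≈ 541 kPa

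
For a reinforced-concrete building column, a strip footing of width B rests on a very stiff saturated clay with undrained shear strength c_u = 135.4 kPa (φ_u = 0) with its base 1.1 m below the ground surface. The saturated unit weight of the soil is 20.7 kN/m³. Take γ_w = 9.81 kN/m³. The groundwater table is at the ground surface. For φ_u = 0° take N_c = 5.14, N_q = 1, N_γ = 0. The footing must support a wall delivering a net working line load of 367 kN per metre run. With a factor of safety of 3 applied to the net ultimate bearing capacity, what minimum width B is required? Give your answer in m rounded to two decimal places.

With the water table at the surface the whole profile is submerged: γ' = 20.7 − 9.81 = 10.89 kN/m³, so q = γ'·D_f = 11.979 kPa.
q_ult = c·N_c + q·N_q
     = 135.4 × 5.14 + 11.979 × 1
     = 695.96 + 11.979 = 707.94 kPa.
For φ = 0 the ½γBN_γ term vanishes, so q_ult is independent of B. q_net = 707.94 − 11.979 = 695.96 kPa; q_all(net) = 695.96/3 = 231.99 kPa.
Required width B = w / q_all(net) = 367 / 231.99 = 1.582 m.

B = 1.58 m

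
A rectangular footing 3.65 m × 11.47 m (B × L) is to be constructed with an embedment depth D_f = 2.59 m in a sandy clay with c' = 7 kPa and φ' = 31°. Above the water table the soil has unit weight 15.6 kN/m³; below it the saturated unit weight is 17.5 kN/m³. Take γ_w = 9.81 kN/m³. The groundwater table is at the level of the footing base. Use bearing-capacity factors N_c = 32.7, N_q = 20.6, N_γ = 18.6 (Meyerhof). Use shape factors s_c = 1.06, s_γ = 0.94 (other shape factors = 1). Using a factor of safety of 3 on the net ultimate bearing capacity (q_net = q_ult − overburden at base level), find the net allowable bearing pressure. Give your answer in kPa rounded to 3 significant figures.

q = γ·D_f = 15.6 × 2.59 = 40.404 kPa.
For the ½γBN_γ term take γ' = 17.5 − 9.81 = 7.69 kN/m³ (soil below base is submerged).
c·N_c·s_c = 7 × 32.7 × 1.06 = 242.63 kPa
q·N_q = 40.404 × 20.6 = 832.32 kPa
0.5·γ·B·N_γ·s_γ = 0.5 × 7.69 × 3.65 × 18.6 × 0.94 = 245.37 kPa
q_ult = 242.63 + 832.32 + 245.37 = 1320.3 kPa.
q_net = 1320.3 − 40.404 = 1279.9 kPa.
q_all(net) = 1279.9 / 3 = 426.64 kPa.

q_all(net) ≈ 427 kPa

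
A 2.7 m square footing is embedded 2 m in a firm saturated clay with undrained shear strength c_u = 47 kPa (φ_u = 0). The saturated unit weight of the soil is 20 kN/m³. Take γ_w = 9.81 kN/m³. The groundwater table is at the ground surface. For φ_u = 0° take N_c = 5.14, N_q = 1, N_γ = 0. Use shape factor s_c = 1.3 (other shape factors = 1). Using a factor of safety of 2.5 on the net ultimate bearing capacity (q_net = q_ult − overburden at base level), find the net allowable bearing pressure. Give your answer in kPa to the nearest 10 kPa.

With the water table at the surface the whole profile is submerged: γ' = 20 − 9.81 = 10.19 kN/m³, so q = γ'·D_f = 20.38 kPa.
q_ult = c·N_c·s_c + q·N_q
     = 47 × 5.14 × 1.3 + 20.38 × 1
     = 314.05 + 20.38 = 334.43 kPa.
q_net = 334.43 − 20.38 = 314.05 kPa.
q_all(net) = 314.05 / 2.5 = 125.62 kPa.

q_all(net) ≈ 130 kPa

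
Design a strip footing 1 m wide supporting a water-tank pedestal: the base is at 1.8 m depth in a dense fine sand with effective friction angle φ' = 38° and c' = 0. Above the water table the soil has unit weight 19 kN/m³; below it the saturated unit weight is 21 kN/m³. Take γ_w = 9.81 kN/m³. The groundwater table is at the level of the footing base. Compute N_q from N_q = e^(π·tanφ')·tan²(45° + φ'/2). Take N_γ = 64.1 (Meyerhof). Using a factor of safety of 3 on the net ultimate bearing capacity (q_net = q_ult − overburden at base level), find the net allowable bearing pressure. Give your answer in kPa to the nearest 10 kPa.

N_q = e^(π·tan38°)·tan²(64°) = 48.93.
q = γ·D_f = 19 × 1.8 = 34.2 kPa.
For the ½γBN_γ term take γ' = 21 − 9.81 = 11.19 kN/m³ (soil below base is submerged).
q·N_q = 34.2 × 48.933 = 1673.5 kPa
0.5·γ·B·N_γ = 0.5 × 11.19 × 1 × 64.1 = 358.64 kPa
q_ult = 1673.5 + 358.64 = 2032.2 kPa.
q_net = 2032.2 − 34.2 = 1998 kPa.
q_all(net) = 1998 / 3 = 665.99 kPa.

q_all(net) ≈ 670 kPa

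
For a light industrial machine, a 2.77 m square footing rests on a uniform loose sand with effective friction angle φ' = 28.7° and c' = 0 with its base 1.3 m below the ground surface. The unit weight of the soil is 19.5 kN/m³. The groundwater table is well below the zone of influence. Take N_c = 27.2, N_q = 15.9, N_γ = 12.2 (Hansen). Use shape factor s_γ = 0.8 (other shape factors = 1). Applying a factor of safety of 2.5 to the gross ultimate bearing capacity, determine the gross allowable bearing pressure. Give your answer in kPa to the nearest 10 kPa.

Overburden at base level: q = 19.5 × 1.3 = 25.35 kPa.
Surcharge term q·N_q = 25.35 × 15.9 = 403.07 kPa; self-weight term 0.5·γ·B·N_γ·s_γ = 0.5 × 19.5 × 2.77 × 12.2 × 0.8 = 263.59 kPa.
q_ult = 403.07 + 263.59 = 666.66 kPa.
q_all = q_ult / FS = 666.66 / 2.5 = 266.66 kPa.

q_all ≈ 270 kPa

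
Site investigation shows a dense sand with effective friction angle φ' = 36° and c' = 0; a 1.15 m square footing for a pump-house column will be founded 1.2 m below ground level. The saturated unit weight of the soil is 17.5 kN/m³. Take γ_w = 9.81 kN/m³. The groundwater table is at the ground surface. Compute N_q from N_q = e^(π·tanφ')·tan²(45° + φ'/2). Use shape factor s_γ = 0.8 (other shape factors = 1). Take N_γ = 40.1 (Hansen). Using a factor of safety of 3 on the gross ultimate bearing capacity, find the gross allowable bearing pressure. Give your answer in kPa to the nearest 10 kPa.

q_all ≈ 160 kPa

N_q = e^(π·tan36°)·tan²(63°) = 37.75.
With the water table at the surface the whole profile is submerged: γ' = 17.5 − 9.81 = 7.69 kN/m³, so q = γ'·D_f = 9.228 kPa; the same γ' applies in the ½γBN_γ term.
q_ult = q·N_q + 0.5·γ·B·N_γ·s_γ
     = 9.228 × 37.752 + 0.5 × 7.69 × 1.15 × 40.1 × 0.8
     = 348.38 + 141.85 = 490.23 kPa.
q_all = 490.23 / 3 = 163.41 kPa.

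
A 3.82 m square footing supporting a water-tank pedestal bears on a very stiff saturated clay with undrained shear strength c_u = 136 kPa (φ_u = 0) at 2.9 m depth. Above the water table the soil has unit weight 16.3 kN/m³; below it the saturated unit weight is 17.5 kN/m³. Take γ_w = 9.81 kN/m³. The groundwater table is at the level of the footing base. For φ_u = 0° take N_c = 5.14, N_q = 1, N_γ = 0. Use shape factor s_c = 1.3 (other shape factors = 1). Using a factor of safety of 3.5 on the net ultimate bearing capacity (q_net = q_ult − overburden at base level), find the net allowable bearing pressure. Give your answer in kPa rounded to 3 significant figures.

Effective surcharge at the founding depth q = γ·D_f = 16.3 × 2.9 = 47.27 kPa.
q_ult = c·N_c·s_c + q·N_q
     = 136 × 5.14 × 1.3 + 47.27 × 1
     = 908.75 + 47.27 = 956.02 kPa.
q_net = 956.02 − 47.27 = 908.75 kPa.
q_all(net) = 908.75 / 3.5 = 259.64 kPa.

q_all(net) ≈ 260 kPa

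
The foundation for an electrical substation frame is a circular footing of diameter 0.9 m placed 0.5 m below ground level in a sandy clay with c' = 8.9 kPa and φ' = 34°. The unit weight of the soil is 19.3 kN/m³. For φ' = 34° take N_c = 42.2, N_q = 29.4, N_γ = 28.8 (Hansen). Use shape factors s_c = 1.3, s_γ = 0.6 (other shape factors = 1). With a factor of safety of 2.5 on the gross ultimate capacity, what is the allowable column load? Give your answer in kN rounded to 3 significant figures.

q = γ·D_f = 19.3 × 0.5 = 9.65 kPa.
c·N_c·s_c = 8.9 × 42.2 × 1.3 = 488.25 kPa
q·N_q = 9.65 × 29.4 = 283.71 kPa
0.5·γ·B·N_γ·s_γ = 0.5 × 19.3 × 0.9 × 28.8 × 0.6 = 150.08 kPa
q_ult = 488.25 + 283.71 + 150.08 = 922.04 kPa.
Gross allowable pressure q_all = 922.04 / 2.5 = 368.82 kPa.
Footing area = 0.6362 m², so allowable column load = 368.82 × 0.6362 = 234.64 kN.

P_all ≈ 235 kN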